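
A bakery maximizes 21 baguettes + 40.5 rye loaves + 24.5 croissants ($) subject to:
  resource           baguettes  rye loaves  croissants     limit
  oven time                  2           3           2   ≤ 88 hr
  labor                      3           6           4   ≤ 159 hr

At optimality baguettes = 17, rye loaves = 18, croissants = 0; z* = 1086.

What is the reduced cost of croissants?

Both oven time and labor are binding at x*.
From A_Bᵀ y = c: 2·y_oven time + 3·y_labor = 21; 3·y_oven time + 6·y_labor = 40.5.
→ y_oven time = 1.5 and y_labor = 6.
Reduced cost of croissants: c₃ − yᵀa₃ = 24.5 − (1.5·2 + 6·4) = 24.5 − 27 = -2.5.

-2.5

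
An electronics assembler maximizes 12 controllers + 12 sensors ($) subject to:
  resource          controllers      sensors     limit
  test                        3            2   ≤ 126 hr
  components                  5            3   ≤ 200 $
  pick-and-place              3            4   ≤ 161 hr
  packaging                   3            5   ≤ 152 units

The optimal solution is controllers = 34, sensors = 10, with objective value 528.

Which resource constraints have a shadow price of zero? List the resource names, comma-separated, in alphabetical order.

pick-and-place, test

test: 122/126 (slack 4)
components: 200/200 (binding)
pick-and-place: 142/161 (slack 19)
packaging: 152/152 (binding)
By complementary slackness, a constraint with positive slack has shadow price 0 → pick-and-place, test.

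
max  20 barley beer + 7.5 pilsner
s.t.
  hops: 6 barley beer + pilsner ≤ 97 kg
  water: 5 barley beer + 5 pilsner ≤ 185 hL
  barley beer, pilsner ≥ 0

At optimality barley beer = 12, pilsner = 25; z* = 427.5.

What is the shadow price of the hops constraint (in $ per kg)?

2.5

Both hops and water are binding at x*.
From A_Bᵀ y = c: 6·y_hops + 5·y_water = 20; 1·y_hops + 5·y_water = 7.5.
Solving: y_hops = 2.5, y_water = 1.
Shadow price of hops = 2.5.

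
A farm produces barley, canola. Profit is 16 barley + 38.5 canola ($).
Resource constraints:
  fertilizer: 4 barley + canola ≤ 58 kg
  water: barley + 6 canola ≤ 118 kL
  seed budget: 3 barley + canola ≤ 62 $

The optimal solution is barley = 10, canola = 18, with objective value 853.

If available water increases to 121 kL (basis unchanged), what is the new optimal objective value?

At the optimum: fertilizer uses 58 of 58 (binding); water uses 118 of 118 (binding); seed budget uses 48 of 62 (slack = 14).
Since seed budget is not tight, its dual is 0.
Dual feasibility on the basic columns requires 4·y_fertilizer + 1·y_water = 16, 1·y_fertilizer + 6·y_water = 38.5.
Solving: y_fertilizer = 2.5, y_water = 6.
Δz = y_water·Δb = 6 × (3) = 18, so new z* = 853 + 18 = 871.

871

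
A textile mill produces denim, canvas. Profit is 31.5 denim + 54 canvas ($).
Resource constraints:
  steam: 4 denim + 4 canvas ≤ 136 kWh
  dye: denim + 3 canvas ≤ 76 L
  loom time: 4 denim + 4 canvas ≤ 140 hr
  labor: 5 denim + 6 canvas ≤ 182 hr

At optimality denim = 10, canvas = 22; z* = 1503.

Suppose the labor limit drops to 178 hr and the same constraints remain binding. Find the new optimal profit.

1485

Check each constraint at x*: steam 128/136 (slack 8); dye 76/76 (tight); loom time 128/140 (slack 12); labor 182/182 (tight).
By complementary slackness, y = 0 for the non-binding constraints.
From A_Bᵀ y = c: 1·y_dye + 5·y_labor = 31.5; 3·y_dye + 6·y_labor = 54.
This yields shadow prices y_dye = 9, y_labor = 4.5.
Δz = y_labor·Δb = 4.5 × (-4) = -18, so new z* = 1503 − 18 = 1485.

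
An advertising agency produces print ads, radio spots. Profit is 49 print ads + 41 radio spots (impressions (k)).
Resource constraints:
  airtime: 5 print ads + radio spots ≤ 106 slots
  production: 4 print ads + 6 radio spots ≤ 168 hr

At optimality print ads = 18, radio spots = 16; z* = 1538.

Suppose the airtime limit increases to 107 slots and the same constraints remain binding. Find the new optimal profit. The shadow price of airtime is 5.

Δb = 1, so new z* = 1538 + (5)·(1) = 1538 + 5 = 1543.

1543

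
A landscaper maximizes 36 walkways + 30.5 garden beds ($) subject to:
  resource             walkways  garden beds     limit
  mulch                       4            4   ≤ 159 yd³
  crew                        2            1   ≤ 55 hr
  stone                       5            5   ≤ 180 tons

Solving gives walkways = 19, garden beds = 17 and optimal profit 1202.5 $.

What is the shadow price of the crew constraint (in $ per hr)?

At the optimum: mulch uses 144 of 159 (slack = 15); crew uses 55 of 55 (binding); stone uses 180 of 180 (binding).
Slack constraints have shadow price 0 (complementary slackness).
From A_Bᵀ y = c: 2·y_crew + 5·y_stone = 36; 1·y_crew + 5·y_stone = 30.5.
→ y_crew = 5.5 and y_stone = 5.
Shadow price of crew = 5.5.

5.5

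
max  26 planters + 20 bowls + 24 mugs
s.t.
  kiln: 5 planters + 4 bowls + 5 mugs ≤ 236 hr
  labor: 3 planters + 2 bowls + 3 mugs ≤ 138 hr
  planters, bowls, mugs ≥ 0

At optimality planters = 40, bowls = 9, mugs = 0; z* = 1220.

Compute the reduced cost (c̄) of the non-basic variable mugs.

At the optimum: kiln uses 236 of 236 (binding); labor uses 138 of 138 (binding).
The binding rows give the dual system: 5·y_kiln + 3·y_labor = 26 and 4·y_kiln + 2·y_labor = 20.
→ y_kiln = 4 and y_labor = 2.
Reduced cost of mugs: c₃ − yᵀa₃ = 24 − (4·5 + 2·3) = 24 − 26 = -2.

-2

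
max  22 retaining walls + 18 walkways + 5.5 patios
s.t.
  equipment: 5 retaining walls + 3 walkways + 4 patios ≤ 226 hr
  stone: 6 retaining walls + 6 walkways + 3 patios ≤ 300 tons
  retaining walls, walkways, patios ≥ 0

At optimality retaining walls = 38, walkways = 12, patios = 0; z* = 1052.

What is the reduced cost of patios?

Check each constraint at x*: equipment 226/226 (tight); stone 300/300 (tight).
From A_Bᵀ y = c: 5·y_equipment + 6·y_stone = 22; 3·y_equipment + 6·y_stone = 18.
Solving: y_equipment = 2, y_stone = 2.
Reduced cost of patios: c₃ − yᵀa₃ = 5.5 − (2·4 + 2·3) = 5.5 − 14 = -8.5.

-8.5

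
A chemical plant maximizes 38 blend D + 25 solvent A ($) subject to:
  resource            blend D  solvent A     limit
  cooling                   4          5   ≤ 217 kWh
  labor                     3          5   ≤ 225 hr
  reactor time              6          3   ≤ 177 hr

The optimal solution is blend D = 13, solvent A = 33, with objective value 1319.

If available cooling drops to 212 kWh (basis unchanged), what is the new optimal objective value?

1309

Binding: cooling and reactor time. Non-binding: labor (21 unused).
Since labor is not tight, its dual is 0.
From A_Bᵀ y = c: 4·y_cooling + 6·y_reactor time = 38; 5·y_cooling + 3·y_reactor time = 25.
Solving: y_cooling = 2, y_reactor time = 5.
Δz = y_cooling·Δb = 2 × (-5) = -10, so new z* = 1319 − 10 = 1309.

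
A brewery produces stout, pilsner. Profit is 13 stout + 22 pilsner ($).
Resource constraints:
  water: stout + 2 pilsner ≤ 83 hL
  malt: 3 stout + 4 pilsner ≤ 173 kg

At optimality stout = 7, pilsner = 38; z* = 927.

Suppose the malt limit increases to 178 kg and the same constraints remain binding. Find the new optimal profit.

937

At the optimum: water uses 83 of 83 (binding); malt uses 173 of 173 (binding).
From A_Bᵀ y = c: 1·y_water + 3·y_malt = 13; 2·y_water + 4·y_malt = 22.
This yields shadow prices y_water = 7, y_malt = 2.
Δz = y_malt·Δb = 2 × (5) = 10, so new z* = 927 + 10 = 937.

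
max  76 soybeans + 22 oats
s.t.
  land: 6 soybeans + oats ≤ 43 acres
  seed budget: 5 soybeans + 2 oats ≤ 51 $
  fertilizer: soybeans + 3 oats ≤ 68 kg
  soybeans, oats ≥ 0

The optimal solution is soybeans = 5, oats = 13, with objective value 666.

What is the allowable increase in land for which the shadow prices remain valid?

Binding constraints: land, seed budget. The basis is B = [[6,1],[5,2]] with det 7.
Per unit increase in land, x* moves by d = (0.2857, -0.7143).
The basis stays optimal until oats reaches 0; allowable increase = 18.2 acres.

18.2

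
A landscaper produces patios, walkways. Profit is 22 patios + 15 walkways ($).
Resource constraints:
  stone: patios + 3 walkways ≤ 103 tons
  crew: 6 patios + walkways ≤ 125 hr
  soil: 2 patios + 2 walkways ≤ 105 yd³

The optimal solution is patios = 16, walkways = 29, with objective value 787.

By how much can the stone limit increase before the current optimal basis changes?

Binding constraints: stone, crew. The basis is B = [[1,3],[6,1]] with det -17.
Per unit increase in stone, x* moves by d = (-0.0588, 0.3529).
The basis stays optimal until soil becomes binding; allowable increase = 25.5 tons.

25.5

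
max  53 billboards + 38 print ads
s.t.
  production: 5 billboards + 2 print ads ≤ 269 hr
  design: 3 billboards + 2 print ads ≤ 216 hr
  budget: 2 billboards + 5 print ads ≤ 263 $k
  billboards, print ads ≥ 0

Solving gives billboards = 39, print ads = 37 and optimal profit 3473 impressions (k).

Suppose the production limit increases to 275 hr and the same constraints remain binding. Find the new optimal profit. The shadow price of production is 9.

3527

Δb = 6, so new z* = 3473 + (9)·(6) = 3473 + 54 = 3527.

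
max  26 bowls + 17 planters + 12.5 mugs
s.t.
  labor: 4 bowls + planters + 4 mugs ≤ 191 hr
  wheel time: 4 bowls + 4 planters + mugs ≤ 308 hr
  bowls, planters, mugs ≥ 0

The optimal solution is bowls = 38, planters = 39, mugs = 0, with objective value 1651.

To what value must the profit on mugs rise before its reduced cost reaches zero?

15.5

Both labor and wheel time are binding at x*.
From A_Bᵀ y = c: 4·y_labor + 4·y_wheel time = 26; 1·y_labor + 4·y_wheel time = 17.
This yields shadow prices y_labor = 3, y_wheel time = 3.5.
mugs enters the basis when its profit ≥ yᵀa₃ = 3·4 + 3.5·1 = 15.5.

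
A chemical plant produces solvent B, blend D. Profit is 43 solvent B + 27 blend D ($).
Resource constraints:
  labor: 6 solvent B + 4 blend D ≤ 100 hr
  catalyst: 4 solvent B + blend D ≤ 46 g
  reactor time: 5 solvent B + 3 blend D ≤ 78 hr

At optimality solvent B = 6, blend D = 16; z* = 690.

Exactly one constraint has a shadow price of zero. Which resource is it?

catalyst

labor: 100/100 (binding)
catalyst: 40/46 (slack 6)
reactor time: 78/78 (binding)
By complementary slackness, a constraint with positive slack has shadow price 0 → catalyst.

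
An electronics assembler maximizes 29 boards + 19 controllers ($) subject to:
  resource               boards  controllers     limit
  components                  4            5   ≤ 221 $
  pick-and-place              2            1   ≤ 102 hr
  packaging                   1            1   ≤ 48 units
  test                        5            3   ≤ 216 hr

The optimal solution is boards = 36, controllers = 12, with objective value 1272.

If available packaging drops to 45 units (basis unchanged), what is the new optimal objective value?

At the optimum: components uses 204 of 221 (slack = 17); pick-and-place uses 84 of 102 (slack = 18); packaging uses 48 of 48 (binding); test uses 216 of 216 (binding).
Since components, pick-and-place are not tight, their duals are 0.
From A_Bᵀ y = c: 1·y_packaging + 5·y_test = 29; 1·y_packaging + 3·y_test = 19.
→ y_packaging = 4 and y_test = 5.
Δz = y_packaging·Δb = 4 × (-3) = -12, so new z* = 1272 − 12 = 1260.

1260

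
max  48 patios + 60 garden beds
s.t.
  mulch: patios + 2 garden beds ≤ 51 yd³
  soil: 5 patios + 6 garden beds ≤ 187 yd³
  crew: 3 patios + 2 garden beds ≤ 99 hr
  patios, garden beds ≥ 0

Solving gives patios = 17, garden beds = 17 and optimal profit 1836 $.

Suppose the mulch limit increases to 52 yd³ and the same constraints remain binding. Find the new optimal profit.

Check each constraint at x*: mulch 51/51 (tight); soil 187/187 (tight); crew 85/99 (slack 14).
Since crew is not tight, its dual is 0.
Dual feasibility on the basic columns requires 1·y_mulch + 5·y_soil = 48, 2·y_mulch + 6·y_soil = 60.
Solving: y_mulch = 3, y_soil = 9.
Δz = y_mulch·Δb = 3 × (1) = 3, so new z* = 1836 + 3 = 1839.

1839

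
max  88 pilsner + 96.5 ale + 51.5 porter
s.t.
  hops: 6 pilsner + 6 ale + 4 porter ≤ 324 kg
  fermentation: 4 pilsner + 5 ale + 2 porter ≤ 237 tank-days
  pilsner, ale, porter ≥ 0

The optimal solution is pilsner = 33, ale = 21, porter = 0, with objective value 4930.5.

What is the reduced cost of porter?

-1.5

Both hops and fermentation are binding at x*.
Dual feasibility on the basic columns requires 6·y_hops + 4·y_fermentation = 88, 6·y_hops + 5·y_fermentation = 96.5.
→ y_hops = 9 and y_fermentation = 8.5.
Reduced cost of porter: c₃ − yᵀa₃ = 51.5 − (9·4 + 8.5·2) = 51.5 − 53 = -1.5.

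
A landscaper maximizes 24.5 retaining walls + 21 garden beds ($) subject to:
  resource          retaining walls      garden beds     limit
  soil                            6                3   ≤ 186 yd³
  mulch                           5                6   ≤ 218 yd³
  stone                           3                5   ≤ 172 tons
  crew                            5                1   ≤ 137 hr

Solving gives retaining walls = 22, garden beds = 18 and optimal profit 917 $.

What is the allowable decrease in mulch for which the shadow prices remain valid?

Binding constraints: soil, mulch. The basis is B = [[6,3],[5,6]] with det 21.
Per unit decrease in mulch, x* moves by d = (0.1429, -0.2857).
The basis stays optimal until crew becomes binding; allowable decrease = 21 yd³.

21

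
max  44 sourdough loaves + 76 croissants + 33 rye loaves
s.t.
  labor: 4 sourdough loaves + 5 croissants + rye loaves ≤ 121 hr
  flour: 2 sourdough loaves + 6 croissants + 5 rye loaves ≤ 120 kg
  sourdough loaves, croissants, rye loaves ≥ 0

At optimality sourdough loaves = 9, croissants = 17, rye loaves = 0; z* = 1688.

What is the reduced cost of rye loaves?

-5

Check each constraint at x*: labor 121/121 (tight); flour 120/120 (tight).
Dual feasibility on the basic columns requires 4·y_labor + 2·y_flour = 44, 5·y_labor + 6·y_flour = 76.
Solving: y_labor = 8, y_flour = 6.
Reduced cost of rye loaves: c₃ − yᵀa₃ = 33 − (8·1 + 6·5) = 33 − 38 = -5.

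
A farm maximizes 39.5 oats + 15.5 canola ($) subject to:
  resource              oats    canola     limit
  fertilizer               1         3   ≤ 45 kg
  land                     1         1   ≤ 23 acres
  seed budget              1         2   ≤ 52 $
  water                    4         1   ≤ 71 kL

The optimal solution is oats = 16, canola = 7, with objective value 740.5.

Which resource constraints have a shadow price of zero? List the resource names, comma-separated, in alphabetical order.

fertilizer, seed budget

fertilizer: 37/45 (slack 8)
land: 23/23 (binding)
seed budget: 30/52 (slack 22)
water: 71/71 (binding)
By complementary slackness, a constraint with positive slack has shadow price 0 → fertilizer, seed budget.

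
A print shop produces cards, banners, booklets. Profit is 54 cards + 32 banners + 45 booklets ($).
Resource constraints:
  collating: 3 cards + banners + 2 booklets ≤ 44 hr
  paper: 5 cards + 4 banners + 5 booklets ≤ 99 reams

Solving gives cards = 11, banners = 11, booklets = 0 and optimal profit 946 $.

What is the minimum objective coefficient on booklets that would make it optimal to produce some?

At the optimum: collating uses 44 of 44 (binding); paper uses 99 of 99 (binding).
The binding rows give the dual system: 3·y_collating + 5·y_paper = 54 and 1·y_collating + 4·y_paper = 32.
Solving: y_collating = 8, y_paper = 6.
booklets enters the basis when its profit ≥ yᵀa₃ = 8·2 + 6·5 = 46.

46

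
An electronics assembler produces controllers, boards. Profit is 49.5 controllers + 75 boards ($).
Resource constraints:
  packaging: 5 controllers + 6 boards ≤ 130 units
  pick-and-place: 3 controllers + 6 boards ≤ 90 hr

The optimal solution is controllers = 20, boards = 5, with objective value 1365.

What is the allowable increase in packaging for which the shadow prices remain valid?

Binding constraints: packaging, pick-and-place. The basis is B = [[5,6],[3,6]] with det 12.
Per unit increase in packaging, x* moves by d = (0.5, -0.25).
The basis stays optimal until boards reaches 0; allowable increase = 20 units.

20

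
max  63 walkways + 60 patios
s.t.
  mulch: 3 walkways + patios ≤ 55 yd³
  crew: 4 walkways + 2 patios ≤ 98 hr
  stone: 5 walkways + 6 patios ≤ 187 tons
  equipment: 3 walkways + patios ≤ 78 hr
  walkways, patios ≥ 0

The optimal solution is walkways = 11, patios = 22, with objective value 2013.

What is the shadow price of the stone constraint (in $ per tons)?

9

At the optimum: mulch uses 55 of 55 (binding); crew uses 88 of 98 (slack = 10); stone uses 187 of 187 (binding); equipment uses 55 of 78 (slack = 23).
Since crew, equipment are not tight, their duals are 0.
Dual feasibility on the basic columns requires 3·y_mulch + 5·y_stone = 63, 1·y_mulch + 6·y_stone = 60.
→ y_mulch = 6 and y_stone = 9.
Shadow price of stone = 9.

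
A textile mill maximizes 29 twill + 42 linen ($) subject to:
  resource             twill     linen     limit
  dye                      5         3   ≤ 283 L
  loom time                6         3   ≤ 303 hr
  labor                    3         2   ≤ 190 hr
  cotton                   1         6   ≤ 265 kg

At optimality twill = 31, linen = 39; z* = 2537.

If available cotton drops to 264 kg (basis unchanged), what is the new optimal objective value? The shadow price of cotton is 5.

Δb = -1, so new z* = 2537 + (5)·(-1) = 2537 − 5 = 2532.

2532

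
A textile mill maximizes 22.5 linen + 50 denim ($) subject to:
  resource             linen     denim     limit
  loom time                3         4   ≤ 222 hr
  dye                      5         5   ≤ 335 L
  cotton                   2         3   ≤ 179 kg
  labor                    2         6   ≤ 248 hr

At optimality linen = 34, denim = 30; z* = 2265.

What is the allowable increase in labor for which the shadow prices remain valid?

Binding constraints: loom time, labor. The basis is B = [[3,4],[2,6]] with det 10.
Per unit increase in labor, x* moves by d = (-0.4, 0.3).
The basis stays optimal until linen reaches 0; allowable increase = 85 hr.

85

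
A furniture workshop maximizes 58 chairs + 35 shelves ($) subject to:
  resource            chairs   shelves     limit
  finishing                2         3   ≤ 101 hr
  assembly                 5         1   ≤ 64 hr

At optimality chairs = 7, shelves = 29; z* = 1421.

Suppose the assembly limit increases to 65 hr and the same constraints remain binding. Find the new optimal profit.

Check each constraint at x*: finishing 101/101 (tight); assembly 64/64 (tight).
Dual feasibility on the basic columns requires 2·y_finishing + 5·y_assembly = 58, 3·y_finishing + 1·y_assembly = 35.
→ y_finishing = 9 and y_assembly = 8.
Δz = y_assembly·Δb = 8 × (1) = 8, so new z* = 1421 + 8 = 1429.

1429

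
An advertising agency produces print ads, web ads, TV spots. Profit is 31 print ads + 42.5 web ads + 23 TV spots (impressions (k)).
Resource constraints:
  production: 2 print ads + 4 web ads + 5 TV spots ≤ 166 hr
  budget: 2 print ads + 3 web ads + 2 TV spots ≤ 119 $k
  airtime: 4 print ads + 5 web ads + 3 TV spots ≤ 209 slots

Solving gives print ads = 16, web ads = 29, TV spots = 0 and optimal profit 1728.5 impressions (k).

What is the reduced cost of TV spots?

Binding: budget and airtime. Non-binding: production (18 unused).
Slack constraints have shadow price 0 (complementary slackness).
Dual feasibility on the basic columns requires 2·y_budget + 4·y_airtime = 31, 3·y_budget + 5·y_airtime = 42.5.
Solving: y_budget = 7.5, y_airtime = 4.
Reduced cost of TV spots: c₃ − yᵀa₃ = 23 − (7.5·2 + 4·3) = 23 − 27 = -4.

-4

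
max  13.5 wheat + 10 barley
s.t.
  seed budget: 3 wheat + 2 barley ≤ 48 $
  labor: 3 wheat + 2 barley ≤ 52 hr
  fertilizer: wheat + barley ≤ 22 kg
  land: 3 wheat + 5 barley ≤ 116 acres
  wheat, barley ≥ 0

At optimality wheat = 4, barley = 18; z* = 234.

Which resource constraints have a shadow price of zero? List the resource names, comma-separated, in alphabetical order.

seed budget: 48/48 (binding)
labor: 48/52 (slack 4)
fertilizer: 22/22 (binding)
land: 102/116 (slack 14)
By complementary slackness, a constraint with positive slack has shadow price 0 → labor, land.

labor, land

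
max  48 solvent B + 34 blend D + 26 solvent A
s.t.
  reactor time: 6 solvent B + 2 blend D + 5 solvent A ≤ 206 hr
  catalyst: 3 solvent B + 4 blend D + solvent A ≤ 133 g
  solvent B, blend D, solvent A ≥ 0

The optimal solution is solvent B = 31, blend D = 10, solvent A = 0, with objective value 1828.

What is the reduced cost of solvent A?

-5

Both reactor time and catalyst are binding at x*.
Dual feasibility on the basic columns requires 6·y_reactor time + 3·y_catalyst = 48, 2·y_reactor time + 4·y_catalyst = 34.
This yields shadow prices y_reactor time = 5, y_catalyst = 6.
Reduced cost of solvent A: c₃ − yᵀa₃ = 26 − (5·5 + 6·1) = 26 − 31 = -5.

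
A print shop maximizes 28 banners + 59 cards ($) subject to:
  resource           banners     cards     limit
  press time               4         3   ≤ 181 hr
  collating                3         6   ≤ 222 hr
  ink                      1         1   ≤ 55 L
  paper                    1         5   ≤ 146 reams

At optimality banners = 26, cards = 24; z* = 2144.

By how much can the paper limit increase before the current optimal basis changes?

Binding constraints: collating, paper. The basis is B = [[3,6],[1,5]] with det 9.
Per unit increase in paper, x* moves by d = (-0.6667, 0.3333).
The basis stays optimal until banners reaches 0; allowable increase = 39 reams.

39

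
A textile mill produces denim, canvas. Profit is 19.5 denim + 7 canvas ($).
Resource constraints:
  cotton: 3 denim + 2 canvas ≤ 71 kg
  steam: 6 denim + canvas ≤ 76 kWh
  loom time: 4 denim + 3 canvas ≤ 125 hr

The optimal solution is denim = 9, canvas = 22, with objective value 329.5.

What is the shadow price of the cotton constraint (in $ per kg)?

Binding: cotton and steam. Non-binding: loom time (23 unused).
Since loom time is not tight, its dual is 0.
Dual feasibility on the basic columns requires 3·y_cotton + 6·y_steam = 19.5, 2·y_cotton + 1·y_steam = 7.
Solving: y_cotton = 2.5, y_steam = 2.
Shadow price of cotton = 2.5.

2.5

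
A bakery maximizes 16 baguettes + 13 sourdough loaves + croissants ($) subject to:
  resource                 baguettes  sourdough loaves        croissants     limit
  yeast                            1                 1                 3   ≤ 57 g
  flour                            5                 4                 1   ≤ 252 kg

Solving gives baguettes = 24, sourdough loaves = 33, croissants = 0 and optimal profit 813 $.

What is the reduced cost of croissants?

At the optimum: yeast uses 57 of 57 (binding); flour uses 252 of 252 (binding).
From A_Bᵀ y = c: 1·y_yeast + 5·y_flour = 16; 1·y_yeast + 4·y_flour = 13.
→ y_yeast = 1 and y_flour = 3.
Reduced cost of croissants: c₃ − yᵀa₃ = 1 − (1·3 + 3·1) = 1 − 6 = -5.

-5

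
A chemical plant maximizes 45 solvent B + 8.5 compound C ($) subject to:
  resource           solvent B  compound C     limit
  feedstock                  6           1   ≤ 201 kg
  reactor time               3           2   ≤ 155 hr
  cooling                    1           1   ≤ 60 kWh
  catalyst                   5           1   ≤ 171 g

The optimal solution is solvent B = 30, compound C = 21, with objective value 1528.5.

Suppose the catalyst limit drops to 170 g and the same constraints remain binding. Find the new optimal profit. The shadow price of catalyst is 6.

Δb = -1, so new z* = 1528.5 + (6)·(-1) = 1528.5 − 6 = 1522.5.

1522.5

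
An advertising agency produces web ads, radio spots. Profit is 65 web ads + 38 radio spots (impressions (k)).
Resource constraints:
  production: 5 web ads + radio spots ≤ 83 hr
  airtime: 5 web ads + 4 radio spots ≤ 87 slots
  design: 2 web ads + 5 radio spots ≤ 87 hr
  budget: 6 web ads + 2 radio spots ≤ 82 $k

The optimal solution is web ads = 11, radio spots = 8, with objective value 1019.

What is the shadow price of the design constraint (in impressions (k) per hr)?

0

At the optimum: production uses 63 of 83 (slack = 20); airtime uses 87 of 87 (binding); design uses 62 of 87 (slack = 25); budget uses 82 of 82 (binding).
By complementary slackness, y = 0 for the non-binding constraints.
The binding rows give the dual system: 5·y_airtime + 6·y_budget = 65 and 4·y_airtime + 2·y_budget = 38.
This yields shadow prices y_airtime = 7, y_budget = 5.
Shadow price of design = 0.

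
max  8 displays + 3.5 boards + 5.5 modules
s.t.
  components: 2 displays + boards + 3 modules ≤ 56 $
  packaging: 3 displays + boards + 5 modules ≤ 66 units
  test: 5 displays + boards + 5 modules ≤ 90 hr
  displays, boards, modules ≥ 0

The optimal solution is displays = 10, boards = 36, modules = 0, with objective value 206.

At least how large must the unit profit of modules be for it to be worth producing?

Binding: components and packaging. Non-binding: test (4 unused).
Since test is not tight, its dual is 0.
Dual feasibility on the basic columns requires 2·y_components + 3·y_packaging = 8, 1·y_components + 1·y_packaging = 3.5.
→ y_components = 2.5 and y_packaging = 1.
modules enters the basis when its profit ≥ yᵀa₃ = 2.5·3 + 1·5 = 12.5.

12.5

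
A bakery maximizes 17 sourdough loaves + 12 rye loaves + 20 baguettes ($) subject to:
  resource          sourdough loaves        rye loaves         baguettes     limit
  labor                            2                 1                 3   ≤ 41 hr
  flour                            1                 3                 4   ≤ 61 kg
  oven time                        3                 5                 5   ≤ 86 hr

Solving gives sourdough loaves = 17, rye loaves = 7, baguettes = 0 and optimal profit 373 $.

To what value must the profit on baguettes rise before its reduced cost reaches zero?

26

Check each constraint at x*: labor 41/41 (tight); flour 38/61 (slack 23); oven time 86/86 (tight).
Since flour is not tight, its dual is 0.
Dual feasibility on the basic columns requires 2·y_labor + 3·y_oven time = 17, 1·y_labor + 5·y_oven time = 12.
→ y_labor = 7 and y_oven time = 1.
baguettes enters the basis when its profit ≥ yᵀa₃ = 7·3 + 1·5 = 26.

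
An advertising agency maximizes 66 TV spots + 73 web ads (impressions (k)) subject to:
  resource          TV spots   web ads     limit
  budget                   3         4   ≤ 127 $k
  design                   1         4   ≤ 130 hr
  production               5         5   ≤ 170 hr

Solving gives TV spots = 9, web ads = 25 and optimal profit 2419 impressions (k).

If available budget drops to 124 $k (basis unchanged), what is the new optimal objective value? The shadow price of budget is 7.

2398

Δb = -3, so new z* = 2419 + (7)·(-3) = 2419 − 21 = 2398.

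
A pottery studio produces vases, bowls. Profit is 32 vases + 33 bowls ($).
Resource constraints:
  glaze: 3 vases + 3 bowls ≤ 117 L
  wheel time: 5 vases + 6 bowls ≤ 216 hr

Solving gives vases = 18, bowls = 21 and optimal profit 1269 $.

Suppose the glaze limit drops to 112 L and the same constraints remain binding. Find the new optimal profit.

1224

Both glaze and wheel time are binding at x*.
The binding rows give the dual system: 3·y_glaze + 5·y_wheel time = 32 and 3·y_glaze + 6·y_wheel time = 33.
Solving: y_glaze = 9, y_wheel time = 1.
Δz = y_glaze·Δb = 9 × (-5) = -45, so new z* = 1269 − 45 = 1224.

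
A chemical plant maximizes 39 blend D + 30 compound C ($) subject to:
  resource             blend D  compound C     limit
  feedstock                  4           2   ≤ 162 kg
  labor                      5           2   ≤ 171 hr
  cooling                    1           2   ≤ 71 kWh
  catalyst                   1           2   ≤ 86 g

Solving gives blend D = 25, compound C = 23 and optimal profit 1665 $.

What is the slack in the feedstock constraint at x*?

16

feedstock used = 4·25 + 2·23 = 146; slack = 162 − 146 = 16.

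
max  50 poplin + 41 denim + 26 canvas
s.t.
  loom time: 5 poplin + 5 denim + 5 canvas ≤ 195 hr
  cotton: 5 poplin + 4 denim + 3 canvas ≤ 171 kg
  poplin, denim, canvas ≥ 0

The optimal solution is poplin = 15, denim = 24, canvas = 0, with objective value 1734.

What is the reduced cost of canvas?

-6

At the optimum: loom time uses 195 of 195 (binding); cotton uses 171 of 171 (binding).
Dual feasibility on the basic columns requires 5·y_loom time + 5·y_cotton = 50, 5·y_loom time + 4·y_cotton = 41.
→ y_loom time = 1 and y_cotton = 9.
Reduced cost of canvas: c₃ − yᵀa₃ = 26 − (1·5 + 9·3) = 26 − 32 = -6.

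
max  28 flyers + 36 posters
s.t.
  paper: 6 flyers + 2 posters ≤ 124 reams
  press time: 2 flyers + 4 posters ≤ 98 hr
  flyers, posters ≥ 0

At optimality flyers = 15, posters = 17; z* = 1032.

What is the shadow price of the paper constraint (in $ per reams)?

2

Both paper and press time are binding at x*.
Dual feasibility on the basic columns requires 6·y_paper + 2·y_press time = 28, 2·y_paper + 4·y_press time = 36.
This yields shadow prices y_paper = 2, y_press time = 8.
Shadow price of paper = 2.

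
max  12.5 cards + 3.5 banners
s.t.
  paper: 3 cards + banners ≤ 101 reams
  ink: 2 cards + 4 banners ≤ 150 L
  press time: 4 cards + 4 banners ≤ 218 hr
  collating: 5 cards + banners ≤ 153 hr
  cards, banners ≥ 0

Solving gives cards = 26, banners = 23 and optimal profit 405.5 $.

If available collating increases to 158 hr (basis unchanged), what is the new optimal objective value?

Check each constraint at x*: paper 101/101 (tight); ink 144/150 (slack 6); press time 196/218 (slack 22); collating 153/153 (tight).
By complementary slackness, y = 0 for the non-binding constraints.
From A_Bᵀ y = c: 3·y_paper + 5·y_collating = 12.5; 1·y_paper + 1·y_collating = 3.5.
This yields shadow prices y_paper = 2.5, y_collating = 1.
Δz = y_collating·Δb = 1 × (5) = 5, so new z* = 405.5 + 5 = 410.5.

410.5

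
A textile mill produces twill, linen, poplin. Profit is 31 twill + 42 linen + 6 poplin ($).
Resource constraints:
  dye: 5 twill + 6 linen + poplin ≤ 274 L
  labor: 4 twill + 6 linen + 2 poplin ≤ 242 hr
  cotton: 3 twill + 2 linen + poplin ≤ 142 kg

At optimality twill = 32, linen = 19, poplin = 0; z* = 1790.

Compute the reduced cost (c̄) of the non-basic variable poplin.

-5

At the optimum: dye uses 274 of 274 (binding); labor uses 242 of 242 (binding); cotton uses 134 of 142 (slack = 8).
Slack constraints have shadow price 0 (complementary slackness).
The binding rows give the dual system: 5·y_dye + 4·y_labor = 31 and 6·y_dye + 6·y_labor = 42.
Solving: y_dye = 3, y_labor = 4.
Reduced cost of poplin: c₃ − yᵀa₃ = 6 − (3·1 + 4·2) = 6 − 11 = -5.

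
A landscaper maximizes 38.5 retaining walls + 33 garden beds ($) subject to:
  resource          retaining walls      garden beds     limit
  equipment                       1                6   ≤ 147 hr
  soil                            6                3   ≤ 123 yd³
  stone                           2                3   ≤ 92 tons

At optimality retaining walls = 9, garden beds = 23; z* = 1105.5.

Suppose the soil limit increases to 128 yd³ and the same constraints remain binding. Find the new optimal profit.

At the optimum: equipment uses 147 of 147 (binding); soil uses 123 of 123 (binding); stone uses 87 of 92 (slack = 5).
By complementary slackness, y = 0 for the non-binding constraint.
The binding rows give the dual system: 1·y_equipment + 6·y_soil = 38.5 and 6·y_equipment + 3·y_soil = 33.
→ y_equipment = 2.5 and y_soil = 6.
Δz = y_soil·Δb = 6 × (5) = 30, so new z* = 1105.5 + 30 = 1135.5.

1135.5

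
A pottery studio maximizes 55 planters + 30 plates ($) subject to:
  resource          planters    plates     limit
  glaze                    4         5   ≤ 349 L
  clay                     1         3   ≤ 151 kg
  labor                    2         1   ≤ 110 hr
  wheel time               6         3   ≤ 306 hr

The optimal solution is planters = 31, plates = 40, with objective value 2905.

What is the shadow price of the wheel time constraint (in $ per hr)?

At the optimum: glaze uses 324 of 349 (slack = 25); clay uses 151 of 151 (binding); labor uses 102 of 110 (slack = 8); wheel time uses 306 of 306 (binding).
By complementary slackness, y = 0 for the non-binding constraints.
The binding rows give the dual system: 1·y_clay + 6·y_wheel time = 55 and 3·y_clay + 3·y_wheel time = 30.
Solving: y_clay = 1, y_wheel time = 9.
Shadow price of wheel time = 9.

9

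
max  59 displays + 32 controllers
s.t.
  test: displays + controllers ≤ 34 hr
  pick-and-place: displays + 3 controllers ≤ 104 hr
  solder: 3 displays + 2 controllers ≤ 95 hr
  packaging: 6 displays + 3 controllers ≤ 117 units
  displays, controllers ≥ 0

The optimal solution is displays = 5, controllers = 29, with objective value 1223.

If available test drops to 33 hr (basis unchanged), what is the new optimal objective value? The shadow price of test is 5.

1218

Δb = -1, so new z* = 1223 + (5)·(-1) = 1223 − 5 = 1218.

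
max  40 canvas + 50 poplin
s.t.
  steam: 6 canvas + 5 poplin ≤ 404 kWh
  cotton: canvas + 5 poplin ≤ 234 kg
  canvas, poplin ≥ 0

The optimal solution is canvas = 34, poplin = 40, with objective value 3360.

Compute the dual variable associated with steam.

Both steam and cotton are binding at x*.
Dual feasibility on the basic columns requires 6·y_steam + 1·y_cotton = 40, 5·y_steam + 5·y_cotton = 50.
This yields shadow prices y_steam = 6, y_cotton = 4.
Shadow price of steam = 6.

6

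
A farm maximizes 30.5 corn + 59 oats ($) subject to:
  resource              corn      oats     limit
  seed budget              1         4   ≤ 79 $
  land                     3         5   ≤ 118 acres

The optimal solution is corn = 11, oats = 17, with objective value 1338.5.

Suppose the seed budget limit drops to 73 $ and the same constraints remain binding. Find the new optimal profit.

1317.5

Check each constraint at x*: seed budget 79/79 (tight); land 118/118 (tight).
The binding rows give the dual system: 1·y_seed budget + 3·y_land = 30.5 and 4·y_seed budget + 5·y_land = 59.
This yields shadow prices y_seed budget = 3.5, y_land = 9.
Δz = y_seed budget·Δb = 3.5 × (-6) = -21, so new z* = 1338.5 − 21 = 1317.5.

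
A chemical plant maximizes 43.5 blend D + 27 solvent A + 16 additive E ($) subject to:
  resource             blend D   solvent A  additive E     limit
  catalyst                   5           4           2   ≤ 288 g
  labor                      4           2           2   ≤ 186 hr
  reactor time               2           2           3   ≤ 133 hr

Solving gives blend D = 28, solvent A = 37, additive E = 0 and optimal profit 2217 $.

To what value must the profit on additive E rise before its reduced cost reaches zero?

At the optimum: catalyst uses 288 of 288 (binding); labor uses 186 of 186 (binding); reactor time uses 130 of 133 (slack = 3).
Slack constraints have shadow price 0 (complementary slackness).
From A_Bᵀ y = c: 5·y_catalyst + 4·y_labor = 43.5; 4·y_catalyst + 2·y_labor = 27.
Solving: y_catalyst = 3.5, y_labor = 6.5.
additive E enters the basis when its profit ≥ yᵀa₃ = 3.5·2 + 6.5·2 = 20.

20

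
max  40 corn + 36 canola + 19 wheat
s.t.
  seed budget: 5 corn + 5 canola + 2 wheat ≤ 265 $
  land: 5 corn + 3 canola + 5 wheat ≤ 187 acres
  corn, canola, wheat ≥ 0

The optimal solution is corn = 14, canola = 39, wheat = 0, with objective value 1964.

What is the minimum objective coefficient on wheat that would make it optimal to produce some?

Both seed budget and land are binding at x*.
The binding rows give the dual system: 5·y_seed budget + 5·y_land = 40 and 5·y_seed budget + 3·y_land = 36.
→ y_seed budget = 6 and y_land = 2.
wheat enters the basis when its profit ≥ yᵀa₃ = 6·2 + 2·5 = 22.

22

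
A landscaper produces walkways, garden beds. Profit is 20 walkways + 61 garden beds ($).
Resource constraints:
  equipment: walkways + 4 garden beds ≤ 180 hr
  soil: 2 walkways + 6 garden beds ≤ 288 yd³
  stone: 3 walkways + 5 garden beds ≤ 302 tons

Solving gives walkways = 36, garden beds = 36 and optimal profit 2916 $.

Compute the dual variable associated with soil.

Check each constraint at x*: equipment 180/180 (tight); soil 288/288 (tight); stone 288/302 (slack 14).
Slack constraints have shadow price 0 (complementary slackness).
From A_Bᵀ y = c: 1·y_equipment + 2·y_soil = 20; 4·y_equipment + 6·y_soil = 61.
This yields shadow prices y_equipment = 1, y_soil = 9.5.
Shadow price of soil = 9.5.

9.5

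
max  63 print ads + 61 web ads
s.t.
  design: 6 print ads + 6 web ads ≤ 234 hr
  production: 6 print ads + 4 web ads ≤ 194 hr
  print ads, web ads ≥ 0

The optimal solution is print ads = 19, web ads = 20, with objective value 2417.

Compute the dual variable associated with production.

Both design and production are binding at x*.
From A_Bᵀ y = c: 6·y_design + 6·y_production = 63; 6·y_design + 4·y_production = 61.
Solving: y_design = 9.5, y_production = 1.
Shadow price of production = 1.

1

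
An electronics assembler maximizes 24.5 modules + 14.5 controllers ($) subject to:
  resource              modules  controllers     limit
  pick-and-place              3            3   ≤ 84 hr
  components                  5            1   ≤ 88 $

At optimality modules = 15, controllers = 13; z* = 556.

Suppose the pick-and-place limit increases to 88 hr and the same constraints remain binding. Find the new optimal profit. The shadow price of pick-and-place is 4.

572

Δb = 4, so new z* = 556 + (4)·(4) = 556 + 16 = 572.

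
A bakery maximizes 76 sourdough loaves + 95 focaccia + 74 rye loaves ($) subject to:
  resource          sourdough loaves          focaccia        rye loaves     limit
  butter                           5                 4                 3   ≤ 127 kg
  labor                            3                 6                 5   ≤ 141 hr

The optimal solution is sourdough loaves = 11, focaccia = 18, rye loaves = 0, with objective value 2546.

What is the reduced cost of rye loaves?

At the optimum: butter uses 127 of 127 (binding); labor uses 141 of 141 (binding).
Dual feasibility on the basic columns requires 5·y_butter + 3·y_labor = 76, 4·y_butter + 6·y_labor = 95.
Solving: y_butter = 9.5, y_labor = 9.5.
Reduced cost of rye loaves: c₃ − yᵀa₃ = 74 − (9.5·3 + 9.5·5) = 74 − 76 = -2.

-2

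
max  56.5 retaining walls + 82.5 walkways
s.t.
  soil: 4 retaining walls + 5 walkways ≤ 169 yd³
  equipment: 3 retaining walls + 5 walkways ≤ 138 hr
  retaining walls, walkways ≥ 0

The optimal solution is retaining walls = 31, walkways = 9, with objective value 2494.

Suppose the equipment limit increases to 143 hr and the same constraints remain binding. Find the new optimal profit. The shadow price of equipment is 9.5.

2541.5

Δb = 5, so new z* = 2494 + (9.5)·(5) = 2494 + 47.5 = 2541.5.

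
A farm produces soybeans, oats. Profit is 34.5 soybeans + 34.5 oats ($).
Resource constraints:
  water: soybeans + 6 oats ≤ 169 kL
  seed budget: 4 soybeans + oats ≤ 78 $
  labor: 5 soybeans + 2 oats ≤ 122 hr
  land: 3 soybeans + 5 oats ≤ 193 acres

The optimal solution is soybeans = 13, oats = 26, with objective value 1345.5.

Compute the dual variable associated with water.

Binding: water and seed budget. Non-binding: labor (5 unused), land (24 unused).
Since labor, land are not tight, their duals are 0.
The binding rows give the dual system: 1·y_water + 4·y_seed budget = 34.5 and 6·y_water + 1·y_seed budget = 34.5.
→ y_water = 4.5 and y_seed budget = 7.5.
Shadow price of water = 4.5.

4.5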